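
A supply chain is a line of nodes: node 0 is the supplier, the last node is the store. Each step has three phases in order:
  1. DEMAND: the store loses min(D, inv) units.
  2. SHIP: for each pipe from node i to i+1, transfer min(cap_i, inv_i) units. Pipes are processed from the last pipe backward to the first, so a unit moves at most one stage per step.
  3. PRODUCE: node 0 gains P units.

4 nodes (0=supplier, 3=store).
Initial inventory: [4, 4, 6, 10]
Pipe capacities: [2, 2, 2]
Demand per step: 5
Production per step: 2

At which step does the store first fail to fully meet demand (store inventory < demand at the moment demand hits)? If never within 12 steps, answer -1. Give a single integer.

Step 1: demand=5,sold=5 ship[2->3]=2 ship[1->2]=2 ship[0->1]=2 prod=2 -> [4 4 6 7]
Step 2: demand=5,sold=5 ship[2->3]=2 ship[1->2]=2 ship[0->1]=2 prod=2 -> [4 4 6 4]
Step 3: demand=5,sold=4 ship[2->3]=2 ship[1->2]=2 ship[0->1]=2 prod=2 -> [4 4 6 2]
Step 4: demand=5,sold=2 ship[2->3]=2 ship[1->2]=2 ship[0->1]=2 prod=2 -> [4 4 6 2]
Step 5: demand=5,sold=2 ship[2->3]=2 ship[1->2]=2 ship[0->1]=2 prod=2 -> [4 4 6 2]
Step 6: demand=5,sold=2 ship[2->3]=2 ship[1->2]=2 ship[0->1]=2 prod=2 -> [4 4 6 2]
Step 7: demand=5,sold=2 ship[2->3]=2 ship[1->2]=2 ship[0->1]=2 prod=2 -> [4 4 6 2]
Step 8: demand=5,sold=2 ship[2->3]=2 ship[1->2]=2 ship[0->1]=2 prod=2 -> [4 4 6 2]
Step 9: demand=5,sold=2 ship[2->3]=2 ship[1->2]=2 ship[0->1]=2 prod=2 -> [4 4 6 2]
Step 10: demand=5,sold=2 ship[2->3]=2 ship[1->2]=2 ship[0->1]=2 prod=2 -> [4 4 6 2]
Step 11: demand=5,sold=2 ship[2->3]=2 ship[1->2]=2 ship[0->1]=2 prod=2 -> [4 4 6 2]
Step 12: demand=5,sold=2 ship[2->3]=2 ship[1->2]=2 ship[0->1]=2 prod=2 -> [4 4 6 2]
First stockout at step 3

3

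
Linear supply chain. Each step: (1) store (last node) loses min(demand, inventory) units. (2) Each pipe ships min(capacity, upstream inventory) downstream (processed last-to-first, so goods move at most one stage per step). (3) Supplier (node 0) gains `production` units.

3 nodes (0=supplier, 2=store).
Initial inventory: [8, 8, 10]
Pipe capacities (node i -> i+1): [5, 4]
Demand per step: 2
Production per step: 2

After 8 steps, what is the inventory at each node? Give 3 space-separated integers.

Step 1: demand=2,sold=2 ship[1->2]=4 ship[0->1]=5 prod=2 -> inv=[5 9 12]
Step 2: demand=2,sold=2 ship[1->2]=4 ship[0->1]=5 prod=2 -> inv=[2 10 14]
Step 3: demand=2,sold=2 ship[1->2]=4 ship[0->1]=2 prod=2 -> inv=[2 8 16]
Step 4: demand=2,sold=2 ship[1->2]=4 ship[0->1]=2 prod=2 -> inv=[2 6 18]
Step 5: demand=2,sold=2 ship[1->2]=4 ship[0->1]=2 prod=2 -> inv=[2 4 20]
Step 6: demand=2,sold=2 ship[1->2]=4 ship[0->1]=2 prod=2 -> inv=[2 2 22]
Step 7: demand=2,sold=2 ship[1->2]=2 ship[0->1]=2 prod=2 -> inv=[2 2 22]
Step 8: demand=2,sold=2 ship[1->2]=2 ship[0->1]=2 prod=2 -> inv=[2 2 22]

2 2 22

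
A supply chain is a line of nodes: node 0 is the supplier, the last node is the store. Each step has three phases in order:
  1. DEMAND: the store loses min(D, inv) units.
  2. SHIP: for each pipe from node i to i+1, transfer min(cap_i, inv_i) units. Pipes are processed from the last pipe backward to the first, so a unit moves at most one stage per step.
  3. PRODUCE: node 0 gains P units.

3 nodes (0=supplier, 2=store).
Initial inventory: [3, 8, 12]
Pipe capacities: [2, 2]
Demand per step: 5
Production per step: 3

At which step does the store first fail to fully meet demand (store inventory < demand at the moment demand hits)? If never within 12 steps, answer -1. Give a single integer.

Step 1: demand=5,sold=5 ship[1->2]=2 ship[0->1]=2 prod=3 -> [4 8 9]
Step 2: demand=5,sold=5 ship[1->2]=2 ship[0->1]=2 prod=3 -> [5 8 6]
Step 3: demand=5,sold=5 ship[1->2]=2 ship[0->1]=2 prod=3 -> [6 8 3]
Step 4: demand=5,sold=3 ship[1->2]=2 ship[0->1]=2 prod=3 -> [7 8 2]
Step 5: demand=5,sold=2 ship[1->2]=2 ship[0->1]=2 prod=3 -> [8 8 2]
Step 6: demand=5,sold=2 ship[1->2]=2 ship[0->1]=2 prod=3 -> [9 8 2]
Step 7: demand=5,sold=2 ship[1->2]=2 ship[0->1]=2 prod=3 -> [10 8 2]
Step 8: demand=5,sold=2 ship[1->2]=2 ship[0->1]=2 prod=3 -> [11 8 2]
Step 9: demand=5,sold=2 ship[1->2]=2 ship[0->1]=2 prod=3 -> [12 8 2]
Step 10: demand=5,sold=2 ship[1->2]=2 ship[0->1]=2 prod=3 -> [13 8 2]
Step 11: demand=5,sold=2 ship[1->2]=2 ship[0->1]=2 prod=3 -> [14 8 2]
Step 12: demand=5,sold=2 ship[1->2]=2 ship[0->1]=2 prod=3 -> [15 8 2]
First stockout at step 4

4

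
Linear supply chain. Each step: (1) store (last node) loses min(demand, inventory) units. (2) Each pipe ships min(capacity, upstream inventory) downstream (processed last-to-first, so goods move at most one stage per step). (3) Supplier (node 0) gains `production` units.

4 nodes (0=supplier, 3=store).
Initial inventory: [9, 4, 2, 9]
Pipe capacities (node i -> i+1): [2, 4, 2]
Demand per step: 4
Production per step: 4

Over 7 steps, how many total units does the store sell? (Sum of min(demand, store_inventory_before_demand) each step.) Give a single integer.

Step 1: sold=4 (running total=4) -> [11 2 4 7]
Step 2: sold=4 (running total=8) -> [13 2 4 5]
Step 3: sold=4 (running total=12) -> [15 2 4 3]
Step 4: sold=3 (running total=15) -> [17 2 4 2]
Step 5: sold=2 (running total=17) -> [19 2 4 2]
Step 6: sold=2 (running total=19) -> [21 2 4 2]
Step 7: sold=2 (running total=21) -> [23 2 4 2]

Answer: 21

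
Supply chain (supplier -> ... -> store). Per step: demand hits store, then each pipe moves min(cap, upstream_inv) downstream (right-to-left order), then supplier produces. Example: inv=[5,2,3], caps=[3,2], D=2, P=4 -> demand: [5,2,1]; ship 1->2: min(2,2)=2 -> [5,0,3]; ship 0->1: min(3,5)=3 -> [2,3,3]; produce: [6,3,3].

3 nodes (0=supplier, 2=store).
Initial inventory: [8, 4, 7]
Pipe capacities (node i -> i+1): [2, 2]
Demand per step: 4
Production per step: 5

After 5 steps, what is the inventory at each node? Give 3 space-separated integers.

Step 1: demand=4,sold=4 ship[1->2]=2 ship[0->1]=2 prod=5 -> inv=[11 4 5]
Step 2: demand=4,sold=4 ship[1->2]=2 ship[0->1]=2 prod=5 -> inv=[14 4 3]
Step 3: demand=4,sold=3 ship[1->2]=2 ship[0->1]=2 prod=5 -> inv=[17 4 2]
Step 4: demand=4,sold=2 ship[1->2]=2 ship[0->1]=2 prod=5 -> inv=[20 4 2]
Step 5: demand=4,sold=2 ship[1->2]=2 ship[0->1]=2 prod=5 -> inv=[23 4 2]

23 4 2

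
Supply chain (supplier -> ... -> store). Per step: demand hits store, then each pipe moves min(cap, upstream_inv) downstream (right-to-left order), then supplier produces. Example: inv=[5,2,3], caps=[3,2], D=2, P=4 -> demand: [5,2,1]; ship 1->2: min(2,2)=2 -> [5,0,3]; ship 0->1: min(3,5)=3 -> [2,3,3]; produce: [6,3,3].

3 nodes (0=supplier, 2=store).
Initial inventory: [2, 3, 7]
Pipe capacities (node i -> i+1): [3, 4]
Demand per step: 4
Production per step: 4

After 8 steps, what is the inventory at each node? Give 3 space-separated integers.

Step 1: demand=4,sold=4 ship[1->2]=3 ship[0->1]=2 prod=4 -> inv=[4 2 6]
Step 2: demand=4,sold=4 ship[1->2]=2 ship[0->1]=3 prod=4 -> inv=[5 3 4]
Step 3: demand=4,sold=4 ship[1->2]=3 ship[0->1]=3 prod=4 -> inv=[6 3 3]
Step 4: demand=4,sold=3 ship[1->2]=3 ship[0->1]=3 prod=4 -> inv=[7 3 3]
Step 5: demand=4,sold=3 ship[1->2]=3 ship[0->1]=3 prod=4 -> inv=[8 3 3]
Step 6: demand=4,sold=3 ship[1->2]=3 ship[0->1]=3 prod=4 -> inv=[9 3 3]
Step 7: demand=4,sold=3 ship[1->2]=3 ship[0->1]=3 prod=4 -> inv=[10 3 3]
Step 8: demand=4,sold=3 ship[1->2]=3 ship[0->1]=3 prod=4 -> inv=[11 3 3]

11 3 3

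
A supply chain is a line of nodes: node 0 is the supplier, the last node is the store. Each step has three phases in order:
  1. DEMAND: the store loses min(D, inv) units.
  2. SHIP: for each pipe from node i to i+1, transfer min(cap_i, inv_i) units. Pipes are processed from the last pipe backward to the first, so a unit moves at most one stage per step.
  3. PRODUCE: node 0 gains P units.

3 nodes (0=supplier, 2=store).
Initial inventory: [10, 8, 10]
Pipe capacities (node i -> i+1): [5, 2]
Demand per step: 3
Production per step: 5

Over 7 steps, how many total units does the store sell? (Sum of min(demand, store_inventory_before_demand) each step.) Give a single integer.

Answer: 21

Derivation:
Step 1: sold=3 (running total=3) -> [10 11 9]
Step 2: sold=3 (running total=6) -> [10 14 8]
Step 3: sold=3 (running total=9) -> [10 17 7]
Step 4: sold=3 (running total=12) -> [10 20 6]
Step 5: sold=3 (running total=15) -> [10 23 5]
Step 6: sold=3 (running total=18) -> [10 26 4]
Step 7: sold=3 (running total=21) -> [10 29 3]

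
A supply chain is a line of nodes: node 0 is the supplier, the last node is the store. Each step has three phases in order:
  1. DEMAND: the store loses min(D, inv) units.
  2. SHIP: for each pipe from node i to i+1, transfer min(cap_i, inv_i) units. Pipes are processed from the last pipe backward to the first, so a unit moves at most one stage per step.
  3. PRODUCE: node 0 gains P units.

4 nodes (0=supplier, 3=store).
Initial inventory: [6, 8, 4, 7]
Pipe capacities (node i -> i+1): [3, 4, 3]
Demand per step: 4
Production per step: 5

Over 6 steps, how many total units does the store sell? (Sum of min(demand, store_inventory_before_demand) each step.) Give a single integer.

Step 1: sold=4 (running total=4) -> [8 7 5 6]
Step 2: sold=4 (running total=8) -> [10 6 6 5]
Step 3: sold=4 (running total=12) -> [12 5 7 4]
Step 4: sold=4 (running total=16) -> [14 4 8 3]
Step 5: sold=3 (running total=19) -> [16 3 9 3]
Step 6: sold=3 (running total=22) -> [18 3 9 3]

Answer: 22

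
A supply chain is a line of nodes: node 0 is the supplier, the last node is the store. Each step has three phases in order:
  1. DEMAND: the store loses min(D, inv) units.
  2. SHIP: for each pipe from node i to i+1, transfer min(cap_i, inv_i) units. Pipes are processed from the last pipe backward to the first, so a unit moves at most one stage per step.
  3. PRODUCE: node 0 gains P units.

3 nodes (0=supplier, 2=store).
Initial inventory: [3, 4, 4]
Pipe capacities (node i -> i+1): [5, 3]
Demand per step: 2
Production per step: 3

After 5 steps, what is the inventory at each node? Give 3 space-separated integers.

Step 1: demand=2,sold=2 ship[1->2]=3 ship[0->1]=3 prod=3 -> inv=[3 4 5]
Step 2: demand=2,sold=2 ship[1->2]=3 ship[0->1]=3 prod=3 -> inv=[3 4 6]
Step 3: demand=2,sold=2 ship[1->2]=3 ship[0->1]=3 prod=3 -> inv=[3 4 7]
Step 4: demand=2,sold=2 ship[1->2]=3 ship[0->1]=3 prod=3 -> inv=[3 4 8]
Step 5: demand=2,sold=2 ship[1->2]=3 ship[0->1]=3 prod=3 -> inv=[3 4 9]

3 4 9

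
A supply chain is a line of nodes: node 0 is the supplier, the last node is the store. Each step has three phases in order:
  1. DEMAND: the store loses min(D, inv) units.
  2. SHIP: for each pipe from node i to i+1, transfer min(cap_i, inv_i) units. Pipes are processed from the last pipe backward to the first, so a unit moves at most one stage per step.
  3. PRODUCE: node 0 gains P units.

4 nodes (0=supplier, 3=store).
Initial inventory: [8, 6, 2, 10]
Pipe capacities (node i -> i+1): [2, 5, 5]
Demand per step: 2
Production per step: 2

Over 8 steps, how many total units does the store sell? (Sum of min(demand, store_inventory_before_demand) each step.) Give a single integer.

Answer: 16

Derivation:
Step 1: sold=2 (running total=2) -> [8 3 5 10]
Step 2: sold=2 (running total=4) -> [8 2 3 13]
Step 3: sold=2 (running total=6) -> [8 2 2 14]
Step 4: sold=2 (running total=8) -> [8 2 2 14]
Step 5: sold=2 (running total=10) -> [8 2 2 14]
Step 6: sold=2 (running total=12) -> [8 2 2 14]
Step 7: sold=2 (running total=14) -> [8 2 2 14]
Step 8: sold=2 (running total=16) -> [8 2 2 14]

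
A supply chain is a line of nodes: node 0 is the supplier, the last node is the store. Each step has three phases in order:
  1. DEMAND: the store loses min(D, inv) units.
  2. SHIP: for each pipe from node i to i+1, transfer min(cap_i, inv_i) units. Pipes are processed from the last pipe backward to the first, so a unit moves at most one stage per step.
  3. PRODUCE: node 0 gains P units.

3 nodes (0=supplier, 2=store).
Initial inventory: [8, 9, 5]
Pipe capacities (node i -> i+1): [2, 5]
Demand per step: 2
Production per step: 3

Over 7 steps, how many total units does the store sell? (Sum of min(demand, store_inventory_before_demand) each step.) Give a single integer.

Answer: 14

Derivation:
Step 1: sold=2 (running total=2) -> [9 6 8]
Step 2: sold=2 (running total=4) -> [10 3 11]
Step 3: sold=2 (running total=6) -> [11 2 12]
Step 4: sold=2 (running total=8) -> [12 2 12]
Step 5: sold=2 (running total=10) -> [13 2 12]
Step 6: sold=2 (running total=12) -> [14 2 12]
Step 7: sold=2 (running total=14) -> [15 2 12]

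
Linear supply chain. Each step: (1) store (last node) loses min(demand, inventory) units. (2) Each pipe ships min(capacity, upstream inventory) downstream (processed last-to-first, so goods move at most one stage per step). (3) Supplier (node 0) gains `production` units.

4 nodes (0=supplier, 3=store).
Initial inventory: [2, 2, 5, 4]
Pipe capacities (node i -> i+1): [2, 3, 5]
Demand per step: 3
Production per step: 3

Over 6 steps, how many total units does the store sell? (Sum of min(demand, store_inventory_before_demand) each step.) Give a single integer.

Answer: 17

Derivation:
Step 1: sold=3 (running total=3) -> [3 2 2 6]
Step 2: sold=3 (running total=6) -> [4 2 2 5]
Step 3: sold=3 (running total=9) -> [5 2 2 4]
Step 4: sold=3 (running total=12) -> [6 2 2 3]
Step 5: sold=3 (running total=15) -> [7 2 2 2]
Step 6: sold=2 (running total=17) -> [8 2 2 2]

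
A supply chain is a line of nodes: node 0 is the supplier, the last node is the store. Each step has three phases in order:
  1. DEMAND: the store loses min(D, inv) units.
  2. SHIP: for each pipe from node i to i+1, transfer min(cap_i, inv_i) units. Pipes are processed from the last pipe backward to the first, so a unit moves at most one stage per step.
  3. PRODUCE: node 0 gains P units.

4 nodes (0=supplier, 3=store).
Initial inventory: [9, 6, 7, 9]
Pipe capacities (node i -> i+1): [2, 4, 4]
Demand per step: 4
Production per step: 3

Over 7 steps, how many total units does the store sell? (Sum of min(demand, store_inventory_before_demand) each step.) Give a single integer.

Step 1: sold=4 (running total=4) -> [10 4 7 9]
Step 2: sold=4 (running total=8) -> [11 2 7 9]
Step 3: sold=4 (running total=12) -> [12 2 5 9]
Step 4: sold=4 (running total=16) -> [13 2 3 9]
Step 5: sold=4 (running total=20) -> [14 2 2 8]
Step 6: sold=4 (running total=24) -> [15 2 2 6]
Step 7: sold=4 (running total=28) -> [16 2 2 4]

Answer: 28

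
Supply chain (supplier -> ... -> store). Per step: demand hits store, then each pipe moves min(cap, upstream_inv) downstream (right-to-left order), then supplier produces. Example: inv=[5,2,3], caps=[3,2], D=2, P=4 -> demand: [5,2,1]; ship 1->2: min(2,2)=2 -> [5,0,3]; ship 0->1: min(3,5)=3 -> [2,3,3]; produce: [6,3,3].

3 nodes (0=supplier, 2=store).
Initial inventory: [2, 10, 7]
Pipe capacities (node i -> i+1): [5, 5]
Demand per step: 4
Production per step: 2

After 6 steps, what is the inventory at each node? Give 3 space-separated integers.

Step 1: demand=4,sold=4 ship[1->2]=5 ship[0->1]=2 prod=2 -> inv=[2 7 8]
Step 2: demand=4,sold=4 ship[1->2]=5 ship[0->1]=2 prod=2 -> inv=[2 4 9]
Step 3: demand=4,sold=4 ship[1->2]=4 ship[0->1]=2 prod=2 -> inv=[2 2 9]
Step 4: demand=4,sold=4 ship[1->2]=2 ship[0->1]=2 prod=2 -> inv=[2 2 7]
Step 5: demand=4,sold=4 ship[1->2]=2 ship[0->1]=2 prod=2 -> inv=[2 2 5]
Step 6: demand=4,sold=4 ship[1->2]=2 ship[0->1]=2 prod=2 -> inv=[2 2 3]

2 2 3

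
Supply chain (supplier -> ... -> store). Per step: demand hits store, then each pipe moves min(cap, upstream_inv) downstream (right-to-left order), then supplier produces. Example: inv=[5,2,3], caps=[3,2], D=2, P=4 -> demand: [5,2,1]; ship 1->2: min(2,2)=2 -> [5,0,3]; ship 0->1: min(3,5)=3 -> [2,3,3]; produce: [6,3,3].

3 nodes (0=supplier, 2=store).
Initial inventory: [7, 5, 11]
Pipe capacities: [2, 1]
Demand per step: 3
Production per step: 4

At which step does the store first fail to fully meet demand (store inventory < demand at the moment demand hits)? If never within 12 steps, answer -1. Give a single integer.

Step 1: demand=3,sold=3 ship[1->2]=1 ship[0->1]=2 prod=4 -> [9 6 9]
Step 2: demand=3,sold=3 ship[1->2]=1 ship[0->1]=2 prod=4 -> [11 7 7]
Step 3: demand=3,sold=3 ship[1->2]=1 ship[0->1]=2 prod=4 -> [13 8 5]
Step 4: demand=3,sold=3 ship[1->2]=1 ship[0->1]=2 prod=4 -> [15 9 3]
Step 5: demand=3,sold=3 ship[1->2]=1 ship[0->1]=2 prod=4 -> [17 10 1]
Step 6: demand=3,sold=1 ship[1->2]=1 ship[0->1]=2 prod=4 -> [19 11 1]
Step 7: demand=3,sold=1 ship[1->2]=1 ship[0->1]=2 prod=4 -> [21 12 1]
Step 8: demand=3,sold=1 ship[1->2]=1 ship[0->1]=2 prod=4 -> [23 13 1]
Step 9: demand=3,sold=1 ship[1->2]=1 ship[0->1]=2 prod=4 -> [25 14 1]
Step 10: demand=3,sold=1 ship[1->2]=1 ship[0->1]=2 prod=4 -> [27 15 1]
Step 11: demand=3,sold=1 ship[1->2]=1 ship[0->1]=2 prod=4 -> [29 16 1]
Step 12: demand=3,sold=1 ship[1->2]=1 ship[0->1]=2 prod=4 -> [31 17 1]
First stockout at step 6

6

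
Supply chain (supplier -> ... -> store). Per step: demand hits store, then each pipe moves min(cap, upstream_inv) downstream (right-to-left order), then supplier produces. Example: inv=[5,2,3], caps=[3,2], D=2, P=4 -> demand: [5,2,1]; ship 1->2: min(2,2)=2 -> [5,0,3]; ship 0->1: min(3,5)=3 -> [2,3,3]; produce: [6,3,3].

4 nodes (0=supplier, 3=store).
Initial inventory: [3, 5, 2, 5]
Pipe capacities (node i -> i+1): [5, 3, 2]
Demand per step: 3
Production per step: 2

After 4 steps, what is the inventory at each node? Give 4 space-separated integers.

Step 1: demand=3,sold=3 ship[2->3]=2 ship[1->2]=3 ship[0->1]=3 prod=2 -> inv=[2 5 3 4]
Step 2: demand=3,sold=3 ship[2->3]=2 ship[1->2]=3 ship[0->1]=2 prod=2 -> inv=[2 4 4 3]
Step 3: demand=3,sold=3 ship[2->3]=2 ship[1->2]=3 ship[0->1]=2 prod=2 -> inv=[2 3 5 2]
Step 4: demand=3,sold=2 ship[2->3]=2 ship[1->2]=3 ship[0->1]=2 prod=2 -> inv=[2 2 6 2]

2 2 6 2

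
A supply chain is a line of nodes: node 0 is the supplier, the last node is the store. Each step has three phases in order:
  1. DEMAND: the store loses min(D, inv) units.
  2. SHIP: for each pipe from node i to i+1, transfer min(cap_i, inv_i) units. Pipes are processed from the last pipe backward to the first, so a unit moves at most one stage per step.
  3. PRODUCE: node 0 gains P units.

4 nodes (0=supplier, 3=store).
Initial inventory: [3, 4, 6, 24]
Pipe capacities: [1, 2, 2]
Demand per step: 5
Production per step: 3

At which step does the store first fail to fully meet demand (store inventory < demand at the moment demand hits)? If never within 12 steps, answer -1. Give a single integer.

Step 1: demand=5,sold=5 ship[2->3]=2 ship[1->2]=2 ship[0->1]=1 prod=3 -> [5 3 6 21]
Step 2: demand=5,sold=5 ship[2->3]=2 ship[1->2]=2 ship[0->1]=1 prod=3 -> [7 2 6 18]
Step 3: demand=5,sold=5 ship[2->3]=2 ship[1->2]=2 ship[0->1]=1 prod=3 -> [9 1 6 15]
Step 4: demand=5,sold=5 ship[2->3]=2 ship[1->2]=1 ship[0->1]=1 prod=3 -> [11 1 5 12]
Step 5: demand=5,sold=5 ship[2->3]=2 ship[1->2]=1 ship[0->1]=1 prod=3 -> [13 1 4 9]
Step 6: demand=5,sold=5 ship[2->3]=2 ship[1->2]=1 ship[0->1]=1 prod=3 -> [15 1 3 6]
Step 7: demand=5,sold=5 ship[2->3]=2 ship[1->2]=1 ship[0->1]=1 prod=3 -> [17 1 2 3]
Step 8: demand=5,sold=3 ship[2->3]=2 ship[1->2]=1 ship[0->1]=1 prod=3 -> [19 1 1 2]
Step 9: demand=5,sold=2 ship[2->3]=1 ship[1->2]=1 ship[0->1]=1 prod=3 -> [21 1 1 1]
Step 10: demand=5,sold=1 ship[2->3]=1 ship[1->2]=1 ship[0->1]=1 prod=3 -> [23 1 1 1]
Step 11: demand=5,sold=1 ship[2->3]=1 ship[1->2]=1 ship[0->1]=1 prod=3 -> [25 1 1 1]
Step 12: demand=5,sold=1 ship[2->3]=1 ship[1->2]=1 ship[0->1]=1 prod=3 -> [27 1 1 1]
First stockout at step 8

8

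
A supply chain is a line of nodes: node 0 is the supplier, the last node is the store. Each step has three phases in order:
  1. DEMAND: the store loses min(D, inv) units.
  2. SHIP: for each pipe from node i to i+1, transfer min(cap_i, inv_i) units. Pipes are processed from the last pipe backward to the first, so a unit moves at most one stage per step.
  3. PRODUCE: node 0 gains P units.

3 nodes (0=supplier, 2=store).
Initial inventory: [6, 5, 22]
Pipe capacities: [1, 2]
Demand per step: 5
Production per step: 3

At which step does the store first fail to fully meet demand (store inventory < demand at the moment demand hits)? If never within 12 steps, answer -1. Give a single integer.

Step 1: demand=5,sold=5 ship[1->2]=2 ship[0->1]=1 prod=3 -> [8 4 19]
Step 2: demand=5,sold=5 ship[1->2]=2 ship[0->1]=1 prod=3 -> [10 3 16]
Step 3: demand=5,sold=5 ship[1->2]=2 ship[0->1]=1 prod=3 -> [12 2 13]
Step 4: demand=5,sold=5 ship[1->2]=2 ship[0->1]=1 prod=3 -> [14 1 10]
Step 5: demand=5,sold=5 ship[1->2]=1 ship[0->1]=1 prod=3 -> [16 1 6]
Step 6: demand=5,sold=5 ship[1->2]=1 ship[0->1]=1 prod=3 -> [18 1 2]
Step 7: demand=5,sold=2 ship[1->2]=1 ship[0->1]=1 prod=3 -> [20 1 1]
Step 8: demand=5,sold=1 ship[1->2]=1 ship[0->1]=1 prod=3 -> [22 1 1]
Step 9: demand=5,sold=1 ship[1->2]=1 ship[0->1]=1 prod=3 -> [24 1 1]
Step 10: demand=5,sold=1 ship[1->2]=1 ship[0->1]=1 prod=3 -> [26 1 1]
Step 11: demand=5,sold=1 ship[1->2]=1 ship[0->1]=1 prod=3 -> [28 1 1]
Step 12: demand=5,sold=1 ship[1->2]=1 ship[0->1]=1 prod=3 -> [30 1 1]
First stockout at step 7

7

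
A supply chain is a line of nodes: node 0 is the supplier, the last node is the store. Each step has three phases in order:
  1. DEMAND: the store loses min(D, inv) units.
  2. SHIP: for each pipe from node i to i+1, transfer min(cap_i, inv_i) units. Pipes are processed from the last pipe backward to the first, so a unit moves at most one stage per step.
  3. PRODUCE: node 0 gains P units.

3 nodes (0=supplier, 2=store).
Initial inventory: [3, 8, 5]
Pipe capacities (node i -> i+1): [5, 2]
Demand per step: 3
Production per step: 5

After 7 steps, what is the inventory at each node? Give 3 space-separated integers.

Step 1: demand=3,sold=3 ship[1->2]=2 ship[0->1]=3 prod=5 -> inv=[5 9 4]
Step 2: demand=3,sold=3 ship[1->2]=2 ship[0->1]=5 prod=5 -> inv=[5 12 3]
Step 3: demand=3,sold=3 ship[1->2]=2 ship[0->1]=5 prod=5 -> inv=[5 15 2]
Step 4: demand=3,sold=2 ship[1->2]=2 ship[0->1]=5 prod=5 -> inv=[5 18 2]
Step 5: demand=3,sold=2 ship[1->2]=2 ship[0->1]=5 prod=5 -> inv=[5 21 2]
Step 6: demand=3,sold=2 ship[1->2]=2 ship[0->1]=5 prod=5 -> inv=[5 24 2]
Step 7: demand=3,sold=2 ship[1->2]=2 ship[0->1]=5 prod=5 -> inv=[5 27 2]

5 27 2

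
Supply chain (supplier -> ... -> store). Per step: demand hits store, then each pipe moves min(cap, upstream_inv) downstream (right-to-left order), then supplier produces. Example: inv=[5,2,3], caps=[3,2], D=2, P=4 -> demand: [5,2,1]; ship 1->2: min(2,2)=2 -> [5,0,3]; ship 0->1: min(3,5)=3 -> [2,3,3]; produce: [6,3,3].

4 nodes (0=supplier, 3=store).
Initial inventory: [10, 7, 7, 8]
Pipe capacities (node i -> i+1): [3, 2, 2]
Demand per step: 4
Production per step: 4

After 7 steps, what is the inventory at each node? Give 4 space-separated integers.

Step 1: demand=4,sold=4 ship[2->3]=2 ship[1->2]=2 ship[0->1]=3 prod=4 -> inv=[11 8 7 6]
Step 2: demand=4,sold=4 ship[2->3]=2 ship[1->2]=2 ship[0->1]=3 prod=4 -> inv=[12 9 7 4]
Step 3: demand=4,sold=4 ship[2->3]=2 ship[1->2]=2 ship[0->1]=3 prod=4 -> inv=[13 10 7 2]
Step 4: demand=4,sold=2 ship[2->3]=2 ship[1->2]=2 ship[0->1]=3 prod=4 -> inv=[14 11 7 2]
Step 5: demand=4,sold=2 ship[2->3]=2 ship[1->2]=2 ship[0->1]=3 prod=4 -> inv=[15 12 7 2]
Step 6: demand=4,sold=2 ship[2->3]=2 ship[1->2]=2 ship[0->1]=3 prod=4 -> inv=[16 13 7 2]
Step 7: demand=4,sold=2 ship[2->3]=2 ship[1->2]=2 ship[0->1]=3 prod=4 -> inv=[17 14 7 2]

17 14 7 2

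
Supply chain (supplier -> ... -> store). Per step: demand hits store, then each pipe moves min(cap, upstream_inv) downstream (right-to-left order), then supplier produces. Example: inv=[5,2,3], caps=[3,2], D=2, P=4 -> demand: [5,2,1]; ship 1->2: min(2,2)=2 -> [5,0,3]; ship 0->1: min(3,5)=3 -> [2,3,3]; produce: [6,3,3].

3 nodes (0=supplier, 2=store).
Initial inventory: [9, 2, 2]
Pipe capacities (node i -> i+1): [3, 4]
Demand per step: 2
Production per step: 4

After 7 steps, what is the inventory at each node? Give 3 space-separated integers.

Step 1: demand=2,sold=2 ship[1->2]=2 ship[0->1]=3 prod=4 -> inv=[10 3 2]
Step 2: demand=2,sold=2 ship[1->2]=3 ship[0->1]=3 prod=4 -> inv=[11 3 3]
Step 3: demand=2,sold=2 ship[1->2]=3 ship[0->1]=3 prod=4 -> inv=[12 3 4]
Step 4: demand=2,sold=2 ship[1->2]=3 ship[0->1]=3 prod=4 -> inv=[13 3 5]
Step 5: demand=2,sold=2 ship[1->2]=3 ship[0->1]=3 prod=4 -> inv=[14 3 6]
Step 6: demand=2,sold=2 ship[1->2]=3 ship[0->1]=3 prod=4 -> inv=[15 3 7]
Step 7: demand=2,sold=2 ship[1->2]=3 ship[0->1]=3 prod=4 -> inv=[16 3 8]

16 3 8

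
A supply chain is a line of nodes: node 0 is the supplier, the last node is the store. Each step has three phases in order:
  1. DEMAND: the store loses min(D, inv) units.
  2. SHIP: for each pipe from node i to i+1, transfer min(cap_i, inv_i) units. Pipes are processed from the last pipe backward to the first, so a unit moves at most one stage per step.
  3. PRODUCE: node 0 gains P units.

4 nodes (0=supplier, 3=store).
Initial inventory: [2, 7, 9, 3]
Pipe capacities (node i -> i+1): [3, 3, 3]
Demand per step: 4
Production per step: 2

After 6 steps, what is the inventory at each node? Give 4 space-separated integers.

Step 1: demand=4,sold=3 ship[2->3]=3 ship[1->2]=3 ship[0->1]=2 prod=2 -> inv=[2 6 9 3]
Step 2: demand=4,sold=3 ship[2->3]=3 ship[1->2]=3 ship[0->1]=2 prod=2 -> inv=[2 5 9 3]
Step 3: demand=4,sold=3 ship[2->3]=3 ship[1->2]=3 ship[0->1]=2 prod=2 -> inv=[2 4 9 3]
Step 4: demand=4,sold=3 ship[2->3]=3 ship[1->2]=3 ship[0->1]=2 prod=2 -> inv=[2 3 9 3]
Step 5: demand=4,sold=3 ship[2->3]=3 ship[1->2]=3 ship[0->1]=2 prod=2 -> inv=[2 2 9 3]
Step 6: demand=4,sold=3 ship[2->3]=3 ship[1->2]=2 ship[0->1]=2 prod=2 -> inv=[2 2 8 3]

2 2 8 3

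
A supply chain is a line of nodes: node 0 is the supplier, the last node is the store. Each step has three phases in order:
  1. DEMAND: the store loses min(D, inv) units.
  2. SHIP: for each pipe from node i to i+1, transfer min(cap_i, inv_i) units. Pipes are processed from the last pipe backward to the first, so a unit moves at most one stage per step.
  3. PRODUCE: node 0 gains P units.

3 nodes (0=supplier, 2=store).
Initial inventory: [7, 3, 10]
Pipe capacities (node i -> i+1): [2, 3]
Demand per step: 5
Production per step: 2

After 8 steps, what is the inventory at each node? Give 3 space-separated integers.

Step 1: demand=5,sold=5 ship[1->2]=3 ship[0->1]=2 prod=2 -> inv=[7 2 8]
Step 2: demand=5,sold=5 ship[1->2]=2 ship[0->1]=2 prod=2 -> inv=[7 2 5]
Step 3: demand=5,sold=5 ship[1->2]=2 ship[0->1]=2 prod=2 -> inv=[7 2 2]
Step 4: demand=5,sold=2 ship[1->2]=2 ship[0->1]=2 prod=2 -> inv=[7 2 2]
Step 5: demand=5,sold=2 ship[1->2]=2 ship[0->1]=2 prod=2 -> inv=[7 2 2]
Step 6: demand=5,sold=2 ship[1->2]=2 ship[0->1]=2 prod=2 -> inv=[7 2 2]
Step 7: demand=5,sold=2 ship[1->2]=2 ship[0->1]=2 prod=2 -> inv=[7 2 2]
Step 8: demand=5,sold=2 ship[1->2]=2 ship[0->1]=2 prod=2 -> inv=[7 2 2]

7 2 2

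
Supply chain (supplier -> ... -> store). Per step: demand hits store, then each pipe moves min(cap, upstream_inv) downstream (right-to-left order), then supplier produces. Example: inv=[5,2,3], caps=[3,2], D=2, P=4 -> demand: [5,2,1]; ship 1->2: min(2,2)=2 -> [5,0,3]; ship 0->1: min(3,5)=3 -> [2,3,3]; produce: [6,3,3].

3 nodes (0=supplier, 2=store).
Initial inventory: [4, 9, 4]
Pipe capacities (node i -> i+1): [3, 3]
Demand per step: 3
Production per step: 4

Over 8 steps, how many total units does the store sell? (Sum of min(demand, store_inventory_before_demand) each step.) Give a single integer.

Step 1: sold=3 (running total=3) -> [5 9 4]
Step 2: sold=3 (running total=6) -> [6 9 4]
Step 3: sold=3 (running total=9) -> [7 9 4]
Step 4: sold=3 (running total=12) -> [8 9 4]
Step 5: sold=3 (running total=15) -> [9 9 4]
Step 6: sold=3 (running total=18) -> [10 9 4]
Step 7: sold=3 (running total=21) -> [11 9 4]
Step 8: sold=3 (running total=24) -> [12 9 4]

Answer: 24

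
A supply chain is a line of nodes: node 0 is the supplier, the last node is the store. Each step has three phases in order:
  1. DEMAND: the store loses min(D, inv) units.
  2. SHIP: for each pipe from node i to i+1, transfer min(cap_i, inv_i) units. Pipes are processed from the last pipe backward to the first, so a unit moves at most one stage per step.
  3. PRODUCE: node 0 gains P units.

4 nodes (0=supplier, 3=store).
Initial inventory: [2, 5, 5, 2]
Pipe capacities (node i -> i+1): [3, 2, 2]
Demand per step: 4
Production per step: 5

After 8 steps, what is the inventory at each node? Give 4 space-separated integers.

Step 1: demand=4,sold=2 ship[2->3]=2 ship[1->2]=2 ship[0->1]=2 prod=5 -> inv=[5 5 5 2]
Step 2: demand=4,sold=2 ship[2->3]=2 ship[1->2]=2 ship[0->1]=3 prod=5 -> inv=[7 6 5 2]
Step 3: demand=4,sold=2 ship[2->3]=2 ship[1->2]=2 ship[0->1]=3 prod=5 -> inv=[9 7 5 2]
Step 4: demand=4,sold=2 ship[2->3]=2 ship[1->2]=2 ship[0->1]=3 prod=5 -> inv=[11 8 5 2]
Step 5: demand=4,sold=2 ship[2->3]=2 ship[1->2]=2 ship[0->1]=3 prod=5 -> inv=[13 9 5 2]
Step 6: demand=4,sold=2 ship[2->3]=2 ship[1->2]=2 ship[0->1]=3 prod=5 -> inv=[15 10 5 2]
Step 7: demand=4,sold=2 ship[2->3]=2 ship[1->2]=2 ship[0->1]=3 prod=5 -> inv=[17 11 5 2]
Step 8: demand=4,sold=2 ship[2->3]=2 ship[1->2]=2 ship[0->1]=3 prod=5 -> inv=[19 12 5 2]

19 12 5 2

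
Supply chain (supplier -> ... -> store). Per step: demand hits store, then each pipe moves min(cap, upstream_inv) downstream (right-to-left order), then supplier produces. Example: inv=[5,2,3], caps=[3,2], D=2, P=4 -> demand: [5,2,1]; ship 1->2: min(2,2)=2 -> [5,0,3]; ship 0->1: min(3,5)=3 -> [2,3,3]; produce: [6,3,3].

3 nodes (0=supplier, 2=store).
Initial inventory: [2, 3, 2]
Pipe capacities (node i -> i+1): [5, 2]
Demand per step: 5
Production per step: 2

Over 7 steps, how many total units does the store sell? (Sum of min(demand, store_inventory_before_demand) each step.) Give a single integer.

Step 1: sold=2 (running total=2) -> [2 3 2]
Step 2: sold=2 (running total=4) -> [2 3 2]
Step 3: sold=2 (running total=6) -> [2 3 2]
Step 4: sold=2 (running total=8) -> [2 3 2]
Step 5: sold=2 (running total=10) -> [2 3 2]
Step 6: sold=2 (running total=12) -> [2 3 2]
Step 7: sold=2 (running total=14) -> [2 3 2]

Answer: 14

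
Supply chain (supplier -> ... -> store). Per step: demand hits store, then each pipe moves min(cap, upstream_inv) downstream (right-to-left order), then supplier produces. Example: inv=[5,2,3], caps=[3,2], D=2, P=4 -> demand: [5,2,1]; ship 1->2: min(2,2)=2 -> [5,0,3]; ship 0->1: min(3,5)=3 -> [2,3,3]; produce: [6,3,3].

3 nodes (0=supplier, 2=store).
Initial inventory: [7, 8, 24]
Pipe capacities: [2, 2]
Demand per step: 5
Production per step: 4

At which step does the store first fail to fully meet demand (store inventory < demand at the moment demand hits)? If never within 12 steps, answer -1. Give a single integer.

Step 1: demand=5,sold=5 ship[1->2]=2 ship[0->1]=2 prod=4 -> [9 8 21]
Step 2: demand=5,sold=5 ship[1->2]=2 ship[0->1]=2 prod=4 -> [11 8 18]
Step 3: demand=5,sold=5 ship[1->2]=2 ship[0->1]=2 prod=4 -> [13 8 15]
Step 4: demand=5,sold=5 ship[1->2]=2 ship[0->1]=2 prod=4 -> [15 8 12]
Step 5: demand=5,sold=5 ship[1->2]=2 ship[0->1]=2 prod=4 -> [17 8 9]
Step 6: demand=5,sold=5 ship[1->2]=2 ship[0->1]=2 prod=4 -> [19 8 6]
Step 7: demand=5,sold=5 ship[1->2]=2 ship[0->1]=2 prod=4 -> [21 8 3]
Step 8: demand=5,sold=3 ship[1->2]=2 ship[0->1]=2 prod=4 -> [23 8 2]
Step 9: demand=5,sold=2 ship[1->2]=2 ship[0->1]=2 prod=4 -> [25 8 2]
Step 10: demand=5,sold=2 ship[1->2]=2 ship[0->1]=2 prod=4 -> [27 8 2]
Step 11: demand=5,sold=2 ship[1->2]=2 ship[0->1]=2 prod=4 -> [29 8 2]
Step 12: demand=5,sold=2 ship[1->2]=2 ship[0->1]=2 prod=4 -> [31 8 2]
First stockout at step 8

8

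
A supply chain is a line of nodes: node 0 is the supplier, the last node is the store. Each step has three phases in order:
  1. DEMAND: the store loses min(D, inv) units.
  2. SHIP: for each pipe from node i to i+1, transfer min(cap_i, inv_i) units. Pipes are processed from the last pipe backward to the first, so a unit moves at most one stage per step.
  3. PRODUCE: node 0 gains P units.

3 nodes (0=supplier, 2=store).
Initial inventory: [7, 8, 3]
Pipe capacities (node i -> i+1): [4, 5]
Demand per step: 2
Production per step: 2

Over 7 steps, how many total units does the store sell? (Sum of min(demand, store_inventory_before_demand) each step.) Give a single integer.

Answer: 14

Derivation:
Step 1: sold=2 (running total=2) -> [5 7 6]
Step 2: sold=2 (running total=4) -> [3 6 9]
Step 3: sold=2 (running total=6) -> [2 4 12]
Step 4: sold=2 (running total=8) -> [2 2 14]
Step 5: sold=2 (running total=10) -> [2 2 14]
Step 6: sold=2 (running total=12) -> [2 2 14]
Step 7: sold=2 (running total=14) -> [2 2 14]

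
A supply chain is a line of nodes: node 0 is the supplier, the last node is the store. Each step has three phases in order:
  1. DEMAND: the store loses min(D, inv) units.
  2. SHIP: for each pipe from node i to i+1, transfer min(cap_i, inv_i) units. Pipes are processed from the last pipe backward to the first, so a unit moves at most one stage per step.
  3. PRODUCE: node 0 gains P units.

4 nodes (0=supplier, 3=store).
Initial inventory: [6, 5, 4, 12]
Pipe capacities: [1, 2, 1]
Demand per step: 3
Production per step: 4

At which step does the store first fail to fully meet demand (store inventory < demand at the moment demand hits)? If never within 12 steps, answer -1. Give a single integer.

Step 1: demand=3,sold=3 ship[2->3]=1 ship[1->2]=2 ship[0->1]=1 prod=4 -> [9 4 5 10]
Step 2: demand=3,sold=3 ship[2->3]=1 ship[1->2]=2 ship[0->1]=1 prod=4 -> [12 3 6 8]
Step 3: demand=3,sold=3 ship[2->3]=1 ship[1->2]=2 ship[0->1]=1 prod=4 -> [15 2 7 6]
Step 4: demand=3,sold=3 ship[2->3]=1 ship[1->2]=2 ship[0->1]=1 prod=4 -> [18 1 8 4]
Step 5: demand=3,sold=3 ship[2->3]=1 ship[1->2]=1 ship[0->1]=1 prod=4 -> [21 1 8 2]
Step 6: demand=3,sold=2 ship[2->3]=1 ship[1->2]=1 ship[0->1]=1 prod=4 -> [24 1 8 1]
Step 7: demand=3,sold=1 ship[2->3]=1 ship[1->2]=1 ship[0->1]=1 prod=4 -> [27 1 8 1]
Step 8: demand=3,sold=1 ship[2->3]=1 ship[1->2]=1 ship[0->1]=1 prod=4 -> [30 1 8 1]
Step 9: demand=3,sold=1 ship[2->3]=1 ship[1->2]=1 ship[0->1]=1 prod=4 -> [33 1 8 1]
Step 10: demand=3,sold=1 ship[2->3]=1 ship[1->2]=1 ship[0->1]=1 prod=4 -> [36 1 8 1]
Step 11: demand=3,sold=1 ship[2->3]=1 ship[1->2]=1 ship[0->1]=1 prod=4 -> [39 1 8 1]
Step 12: demand=3,sold=1 ship[2->3]=1 ship[1->2]=1 ship[0->1]=1 prod=4 -> [42 1 8 1]
First stockout at step 6

6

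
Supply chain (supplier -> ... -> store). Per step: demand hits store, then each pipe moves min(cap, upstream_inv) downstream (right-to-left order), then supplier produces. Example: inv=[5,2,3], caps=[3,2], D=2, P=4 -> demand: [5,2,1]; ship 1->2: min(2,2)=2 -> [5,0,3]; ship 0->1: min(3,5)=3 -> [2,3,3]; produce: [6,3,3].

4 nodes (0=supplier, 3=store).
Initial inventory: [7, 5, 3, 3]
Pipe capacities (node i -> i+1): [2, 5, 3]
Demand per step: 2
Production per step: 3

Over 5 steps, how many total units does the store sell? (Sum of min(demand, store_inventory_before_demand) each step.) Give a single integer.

Step 1: sold=2 (running total=2) -> [8 2 5 4]
Step 2: sold=2 (running total=4) -> [9 2 4 5]
Step 3: sold=2 (running total=6) -> [10 2 3 6]
Step 4: sold=2 (running total=8) -> [11 2 2 7]
Step 5: sold=2 (running total=10) -> [12 2 2 7]

Answer: 10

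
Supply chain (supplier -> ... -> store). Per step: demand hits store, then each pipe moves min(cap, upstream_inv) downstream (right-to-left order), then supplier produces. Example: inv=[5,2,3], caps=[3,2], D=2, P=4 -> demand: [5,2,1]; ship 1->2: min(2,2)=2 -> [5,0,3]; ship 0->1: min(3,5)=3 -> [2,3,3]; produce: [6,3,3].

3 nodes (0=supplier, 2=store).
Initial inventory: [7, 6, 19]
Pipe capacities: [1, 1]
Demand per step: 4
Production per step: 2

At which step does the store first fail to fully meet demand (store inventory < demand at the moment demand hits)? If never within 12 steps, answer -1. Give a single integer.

Step 1: demand=4,sold=4 ship[1->2]=1 ship[0->1]=1 prod=2 -> [8 6 16]
Step 2: demand=4,sold=4 ship[1->2]=1 ship[0->1]=1 prod=2 -> [9 6 13]
Step 3: demand=4,sold=4 ship[1->2]=1 ship[0->1]=1 prod=2 -> [10 6 10]
Step 4: demand=4,sold=4 ship[1->2]=1 ship[0->1]=1 prod=2 -> [11 6 7]
Step 5: demand=4,sold=4 ship[1->2]=1 ship[0->1]=1 prod=2 -> [12 6 4]
Step 6: demand=4,sold=4 ship[1->2]=1 ship[0->1]=1 prod=2 -> [13 6 1]
Step 7: demand=4,sold=1 ship[1->2]=1 ship[0->1]=1 prod=2 -> [14 6 1]
Step 8: demand=4,sold=1 ship[1->2]=1 ship[0->1]=1 prod=2 -> [15 6 1]
Step 9: demand=4,sold=1 ship[1->2]=1 ship[0->1]=1 prod=2 -> [16 6 1]
Step 10: demand=4,sold=1 ship[1->2]=1 ship[0->1]=1 prod=2 -> [17 6 1]
Step 11: demand=4,sold=1 ship[1->2]=1 ship[0->1]=1 prod=2 -> [18 6 1]
Step 12: demand=4,sold=1 ship[1->2]=1 ship[0->1]=1 prod=2 -> [19 6 1]
First stockout at step 7

7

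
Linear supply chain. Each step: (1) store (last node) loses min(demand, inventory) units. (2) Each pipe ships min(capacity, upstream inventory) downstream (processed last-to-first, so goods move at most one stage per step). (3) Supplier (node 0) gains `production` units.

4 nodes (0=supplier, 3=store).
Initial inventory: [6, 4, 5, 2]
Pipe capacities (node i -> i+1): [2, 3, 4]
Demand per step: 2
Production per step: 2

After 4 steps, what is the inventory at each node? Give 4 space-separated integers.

Step 1: demand=2,sold=2 ship[2->3]=4 ship[1->2]=3 ship[0->1]=2 prod=2 -> inv=[6 3 4 4]
Step 2: demand=2,sold=2 ship[2->3]=4 ship[1->2]=3 ship[0->1]=2 prod=2 -> inv=[6 2 3 6]
Step 3: demand=2,sold=2 ship[2->3]=3 ship[1->2]=2 ship[0->1]=2 prod=2 -> inv=[6 2 2 7]
Step 4: demand=2,sold=2 ship[2->3]=2 ship[1->2]=2 ship[0->1]=2 prod=2 -> inv=[6 2 2 7]

6 2 2 7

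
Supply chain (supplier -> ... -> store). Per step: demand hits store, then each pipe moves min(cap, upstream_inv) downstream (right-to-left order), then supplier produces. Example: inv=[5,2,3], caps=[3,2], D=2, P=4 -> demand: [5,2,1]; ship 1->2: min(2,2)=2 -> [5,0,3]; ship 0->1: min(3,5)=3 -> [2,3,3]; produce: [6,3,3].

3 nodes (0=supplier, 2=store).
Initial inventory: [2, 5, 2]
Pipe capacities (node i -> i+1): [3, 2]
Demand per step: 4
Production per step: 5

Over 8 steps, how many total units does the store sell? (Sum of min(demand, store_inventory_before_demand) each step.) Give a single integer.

Answer: 16

Derivation:
Step 1: sold=2 (running total=2) -> [5 5 2]
Step 2: sold=2 (running total=4) -> [7 6 2]
Step 3: sold=2 (running total=6) -> [9 7 2]
Step 4: sold=2 (running total=8) -> [11 8 2]
Step 5: sold=2 (running total=10) -> [13 9 2]
Step 6: sold=2 (running total=12) -> [15 10 2]
Step 7: sold=2 (running total=14) -> [17 11 2]
Step 8: sold=2 (running total=16) -> [19 12 2]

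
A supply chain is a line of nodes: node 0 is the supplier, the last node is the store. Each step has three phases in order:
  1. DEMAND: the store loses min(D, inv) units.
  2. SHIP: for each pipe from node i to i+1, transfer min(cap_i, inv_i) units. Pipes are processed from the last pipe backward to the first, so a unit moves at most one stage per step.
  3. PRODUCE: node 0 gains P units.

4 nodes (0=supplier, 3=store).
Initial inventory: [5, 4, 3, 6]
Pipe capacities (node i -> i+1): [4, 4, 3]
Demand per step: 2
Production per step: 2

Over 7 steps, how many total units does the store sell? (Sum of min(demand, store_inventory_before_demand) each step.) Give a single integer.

Answer: 14

Derivation:
Step 1: sold=2 (running total=2) -> [3 4 4 7]
Step 2: sold=2 (running total=4) -> [2 3 5 8]
Step 3: sold=2 (running total=6) -> [2 2 5 9]
Step 4: sold=2 (running total=8) -> [2 2 4 10]
Step 5: sold=2 (running total=10) -> [2 2 3 11]
Step 6: sold=2 (running total=12) -> [2 2 2 12]
Step 7: sold=2 (running total=14) -> [2 2 2 12]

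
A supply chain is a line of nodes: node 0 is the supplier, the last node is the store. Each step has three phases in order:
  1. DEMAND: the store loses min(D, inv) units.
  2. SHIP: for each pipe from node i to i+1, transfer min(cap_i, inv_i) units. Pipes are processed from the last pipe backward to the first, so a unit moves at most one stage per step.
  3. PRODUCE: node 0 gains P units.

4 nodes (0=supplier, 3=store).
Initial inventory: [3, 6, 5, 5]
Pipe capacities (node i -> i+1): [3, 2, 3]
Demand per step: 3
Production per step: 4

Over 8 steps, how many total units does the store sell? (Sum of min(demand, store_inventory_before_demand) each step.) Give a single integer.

Answer: 22

Derivation:
Step 1: sold=3 (running total=3) -> [4 7 4 5]
Step 2: sold=3 (running total=6) -> [5 8 3 5]
Step 3: sold=3 (running total=9) -> [6 9 2 5]
Step 4: sold=3 (running total=12) -> [7 10 2 4]
Step 5: sold=3 (running total=15) -> [8 11 2 3]
Step 6: sold=3 (running total=18) -> [9 12 2 2]
Step 7: sold=2 (running total=20) -> [10 13 2 2]
Step 8: sold=2 (running total=22) -> [11 14 2 2]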